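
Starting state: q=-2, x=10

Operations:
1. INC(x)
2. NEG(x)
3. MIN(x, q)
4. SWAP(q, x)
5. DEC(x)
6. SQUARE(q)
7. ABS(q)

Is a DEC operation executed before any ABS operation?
Yes

First DEC: step 5
First ABS: step 7
Since 5 < 7, DEC comes first.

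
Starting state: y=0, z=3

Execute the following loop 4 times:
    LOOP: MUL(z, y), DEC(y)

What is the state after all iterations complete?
y=-4, z=0

Iteration trace:
Start: y=0, z=3
After iteration 1: y=-1, z=0
After iteration 2: y=-2, z=0
After iteration 3: y=-3, z=0
After iteration 4: y=-4, z=0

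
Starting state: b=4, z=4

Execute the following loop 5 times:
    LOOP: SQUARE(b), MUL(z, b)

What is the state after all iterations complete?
b=18446744073709551616, z=85070591730234615865843651857942052864

Iteration trace:
Start: b=4, z=4
After iteration 1: b=16, z=64
After iteration 2: b=256, z=16384
After iteration 3: b=65536, z=1073741824
After iteration 4: b=4294967296, z=4611686018427387904
After iteration 5: b=18446744073709551616, z=85070591730234615865843651857942052864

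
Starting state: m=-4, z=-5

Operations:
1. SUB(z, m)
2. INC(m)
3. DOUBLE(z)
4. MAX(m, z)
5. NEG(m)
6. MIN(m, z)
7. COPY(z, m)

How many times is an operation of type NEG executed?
1

Counting NEG operations:
Step 5: NEG(m) ← NEG
Total: 1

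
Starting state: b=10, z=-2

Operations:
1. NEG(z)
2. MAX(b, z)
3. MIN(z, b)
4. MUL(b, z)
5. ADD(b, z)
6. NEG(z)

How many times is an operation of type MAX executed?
1

Counting MAX operations:
Step 2: MAX(b, z) ← MAX
Total: 1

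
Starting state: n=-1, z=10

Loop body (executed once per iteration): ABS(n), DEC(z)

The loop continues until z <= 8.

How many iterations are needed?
2

Tracing iterations:
Initial: n=-1, z=10
After iteration 1: n=1, z=9
After iteration 2: n=1, z=8
z <= 8 now holds, so the loop exits after 2 iterations.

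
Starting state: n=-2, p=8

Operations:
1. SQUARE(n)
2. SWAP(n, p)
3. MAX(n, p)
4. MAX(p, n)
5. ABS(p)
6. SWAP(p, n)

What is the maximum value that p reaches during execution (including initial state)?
8

Values of p at each step:
Initial: p = 8 ← maximum
After step 1: p = 8
After step 2: p = 4
After step 3: p = 4
After step 4: p = 8
After step 5: p = 8
After step 6: p = 8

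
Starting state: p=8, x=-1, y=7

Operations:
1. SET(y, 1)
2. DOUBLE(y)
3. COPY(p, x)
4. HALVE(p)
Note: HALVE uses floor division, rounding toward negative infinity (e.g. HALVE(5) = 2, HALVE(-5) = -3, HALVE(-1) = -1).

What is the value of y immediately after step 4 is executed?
y = 2

Tracing y through execution:
Initial: y = 7
After step 1 (SET(y, 1)): y = 1
After step 2 (DOUBLE(y)): y = 2
After step 3 (COPY(p, x)): y = 2
After step 4 (HALVE(p)): y = 2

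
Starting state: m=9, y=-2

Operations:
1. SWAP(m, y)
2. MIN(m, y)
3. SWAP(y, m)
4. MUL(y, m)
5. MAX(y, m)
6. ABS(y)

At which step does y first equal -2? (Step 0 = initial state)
Step 0

Tracing y:
Initial: y = -2 ← first occurrence
After step 1: y = 9
After step 2: y = 9
After step 3: y = -2
After step 4: y = -18
After step 5: y = 9
After step 6: y = 9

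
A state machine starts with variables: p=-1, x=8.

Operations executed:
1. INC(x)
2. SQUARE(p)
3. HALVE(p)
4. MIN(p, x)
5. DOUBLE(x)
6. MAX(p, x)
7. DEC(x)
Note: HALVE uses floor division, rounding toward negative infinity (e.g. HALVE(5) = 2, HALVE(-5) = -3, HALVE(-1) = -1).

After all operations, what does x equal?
x = 17

Tracing execution:
Step 1: INC(x) → x = 9
Step 2: SQUARE(p) → x = 9
Step 3: HALVE(p) → x = 9
Step 4: MIN(p, x) → x = 9
Step 5: DOUBLE(x) → x = 18
Step 6: MAX(p, x) → x = 18
Step 7: DEC(x) → x = 17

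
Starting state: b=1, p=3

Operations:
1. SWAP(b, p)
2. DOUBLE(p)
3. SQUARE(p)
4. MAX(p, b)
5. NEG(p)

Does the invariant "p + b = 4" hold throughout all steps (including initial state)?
No, violated after step 2

The invariant is violated after step 2.

State at each step:
Initial: b=1, p=3
After step 1: b=3, p=1
After step 2: b=3, p=2
After step 3: b=3, p=4
After step 4: b=3, p=4
After step 5: b=3, p=-4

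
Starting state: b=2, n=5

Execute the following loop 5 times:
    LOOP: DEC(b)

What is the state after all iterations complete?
b=-3, n=5

Iteration trace:
Start: b=2, n=5
After iteration 1: b=1, n=5
After iteration 2: b=0, n=5
After iteration 3: b=-1, n=5
After iteration 4: b=-2, n=5
After iteration 5: b=-3, n=5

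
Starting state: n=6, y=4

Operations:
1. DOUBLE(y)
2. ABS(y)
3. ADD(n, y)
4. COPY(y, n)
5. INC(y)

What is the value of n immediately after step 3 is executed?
n = 14

Tracing n through execution:
Initial: n = 6
After step 1 (DOUBLE(y)): n = 6
After step 2 (ABS(y)): n = 6
After step 3 (ADD(n, y)): n = 14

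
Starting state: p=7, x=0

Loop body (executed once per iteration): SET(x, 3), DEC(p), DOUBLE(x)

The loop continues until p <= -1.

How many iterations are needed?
8

Tracing iterations:
Initial: p=7, x=0
After iteration 1: p=6, x=6
After iteration 2: p=5, x=6
After iteration 3: p=4, x=6
After iteration 4: p=3, x=6
After iteration 5: p=2, x=6
After iteration 6: p=1, x=6
After iteration 7: p=0, x=6
After iteration 8: p=-1, x=6
p <= -1 now holds, so the loop exits after 8 iterations.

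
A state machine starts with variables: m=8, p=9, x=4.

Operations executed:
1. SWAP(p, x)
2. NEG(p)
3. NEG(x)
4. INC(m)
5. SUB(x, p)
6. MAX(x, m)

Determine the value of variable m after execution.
m = 9

Tracing execution:
Step 1: SWAP(p, x) → m = 8
Step 2: NEG(p) → m = 8
Step 3: NEG(x) → m = 8
Step 4: INC(m) → m = 9
Step 5: SUB(x, p) → m = 9
Step 6: MAX(x, m) → m = 9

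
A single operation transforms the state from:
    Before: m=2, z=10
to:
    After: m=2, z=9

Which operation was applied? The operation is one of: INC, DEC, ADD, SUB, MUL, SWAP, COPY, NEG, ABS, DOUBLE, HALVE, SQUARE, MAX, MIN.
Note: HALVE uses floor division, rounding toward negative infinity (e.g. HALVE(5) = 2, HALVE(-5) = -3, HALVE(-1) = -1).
DEC(z)

Analyzing the change:
Before: m=2, z=10
After: m=2, z=9
Variable z changed from 10 to 9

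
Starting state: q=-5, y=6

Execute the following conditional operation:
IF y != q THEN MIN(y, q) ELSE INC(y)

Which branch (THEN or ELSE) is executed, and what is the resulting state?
Branch: THEN, Final state: q=-5, y=-5

Evaluating condition: y != q
y = 6, q = -5
Condition is True, so THEN branch executes
After MIN(y, q): q=-5, y=-5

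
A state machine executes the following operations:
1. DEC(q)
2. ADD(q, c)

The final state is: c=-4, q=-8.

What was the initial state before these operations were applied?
c=-4, q=-3

Working backwards:
Final state: c=-4, q=-8
Before step 2 (ADD(q, c)): c=-4, q=-4
Before step 1 (DEC(q)): c=-4, q=-3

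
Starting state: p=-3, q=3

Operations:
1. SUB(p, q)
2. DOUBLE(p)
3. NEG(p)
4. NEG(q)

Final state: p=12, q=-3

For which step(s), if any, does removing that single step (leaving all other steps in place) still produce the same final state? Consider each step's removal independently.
None - removing any single step changes the final result

Testing removal of each single step:
Without step 1: final = p=6, q=-3 (different)
Without step 2: final = p=6, q=-3 (different)
Without step 3: final = p=-12, q=-3 (different)
Without step 4: final = p=12, q=3 (different)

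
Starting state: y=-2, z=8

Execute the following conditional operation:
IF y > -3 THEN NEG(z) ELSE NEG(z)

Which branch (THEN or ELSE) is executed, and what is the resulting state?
Branch: THEN, Final state: y=-2, z=-8

Evaluating condition: y > -3
y = -2
Condition is True, so THEN branch executes
After NEG(z): y=-2, z=-8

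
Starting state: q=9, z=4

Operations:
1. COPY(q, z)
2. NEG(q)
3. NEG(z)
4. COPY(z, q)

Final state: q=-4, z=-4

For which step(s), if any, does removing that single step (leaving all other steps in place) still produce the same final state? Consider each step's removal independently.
Step(s) 3, 4

Testing removal of each single step:
Without step 1: final = q=-9, z=-9 (different)
Without step 2: final = q=4, z=4 (different)
Without step 3: final = q=-4, z=-4 (same)
Without step 4: final = q=-4, z=-4 (same)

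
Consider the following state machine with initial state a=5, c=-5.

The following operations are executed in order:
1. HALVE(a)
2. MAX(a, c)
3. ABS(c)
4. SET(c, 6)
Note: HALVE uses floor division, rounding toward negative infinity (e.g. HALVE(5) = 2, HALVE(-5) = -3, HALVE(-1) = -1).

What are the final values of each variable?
{a: 2, c: 6}

Step-by-step execution:
Initial: a=5, c=-5
After step 1 (HALVE(a)): a=2, c=-5
After step 2 (MAX(a, c)): a=2, c=-5
After step 3 (ABS(c)): a=2, c=5
After step 4 (SET(c, 6)): a=2, c=6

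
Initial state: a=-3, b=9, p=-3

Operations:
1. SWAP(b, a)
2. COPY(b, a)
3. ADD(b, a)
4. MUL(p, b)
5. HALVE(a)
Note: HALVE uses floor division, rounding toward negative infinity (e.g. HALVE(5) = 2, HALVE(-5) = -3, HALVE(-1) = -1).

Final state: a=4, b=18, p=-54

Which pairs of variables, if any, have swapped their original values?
None

Comparing initial and final values:
p: -3 → -54
a: -3 → 4
b: 9 → 18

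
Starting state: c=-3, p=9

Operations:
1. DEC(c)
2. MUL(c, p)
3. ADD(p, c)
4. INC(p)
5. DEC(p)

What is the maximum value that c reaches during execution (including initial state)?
-3

Values of c at each step:
Initial: c = -3 ← maximum
After step 1: c = -4
After step 2: c = -36
After step 3: c = -36
After step 4: c = -36
After step 5: c = -36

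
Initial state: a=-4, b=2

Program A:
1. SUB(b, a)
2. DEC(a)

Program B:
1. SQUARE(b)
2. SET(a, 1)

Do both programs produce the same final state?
No

Program A final state: a=-5, b=6
Program B final state: a=1, b=4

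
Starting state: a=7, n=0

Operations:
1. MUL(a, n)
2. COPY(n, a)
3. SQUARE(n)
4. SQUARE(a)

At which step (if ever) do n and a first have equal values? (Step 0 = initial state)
Step 1

n and a first become equal after step 1.

Comparing values at each step:
Initial: n=0, a=7
After step 1: n=0, a=0 ← equal!
After step 2: n=0, a=0 ← equal!
After step 3: n=0, a=0 ← equal!
After step 4: n=0, a=0 ← equal!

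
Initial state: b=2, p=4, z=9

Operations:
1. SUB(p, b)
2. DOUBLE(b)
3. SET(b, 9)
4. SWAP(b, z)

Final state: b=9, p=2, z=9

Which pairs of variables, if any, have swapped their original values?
None

Comparing initial and final values:
b: 2 → 9
p: 4 → 2
z: 9 → 9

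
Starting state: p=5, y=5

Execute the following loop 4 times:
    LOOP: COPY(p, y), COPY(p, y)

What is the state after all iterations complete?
p=5, y=5

Iteration trace:
Start: p=5, y=5
After iteration 1: p=5, y=5
After iteration 2: p=5, y=5
After iteration 3: p=5, y=5
After iteration 4: p=5, y=5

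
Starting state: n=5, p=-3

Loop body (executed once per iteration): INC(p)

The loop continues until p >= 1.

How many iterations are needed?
4

Tracing iterations:
Initial: n=5, p=-3
After iteration 1: n=5, p=-2
After iteration 2: n=5, p=-1
After iteration 3: n=5, p=0
After iteration 4: n=5, p=1
p >= 1 now holds, so the loop exits after 4 iterations.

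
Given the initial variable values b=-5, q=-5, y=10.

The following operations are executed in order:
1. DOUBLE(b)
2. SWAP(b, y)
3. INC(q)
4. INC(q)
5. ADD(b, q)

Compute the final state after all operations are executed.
{b: 7, q: -3, y: -10}

Step-by-step execution:
Initial: b=-5, q=-5, y=10
After step 1 (DOUBLE(b)): b=-10, q=-5, y=10
After step 2 (SWAP(b, y)): b=10, q=-5, y=-10
After step 3 (INC(q)): b=10, q=-4, y=-10
After step 4 (INC(q)): b=10, q=-3, y=-10
After step 5 (ADD(b, q)): b=7, q=-3, y=-10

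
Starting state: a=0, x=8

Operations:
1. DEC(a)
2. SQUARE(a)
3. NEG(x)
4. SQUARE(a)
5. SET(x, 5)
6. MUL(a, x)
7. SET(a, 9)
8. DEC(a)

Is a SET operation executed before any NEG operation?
No

First SET: step 5
First NEG: step 3
Since 5 > 3, NEG comes first.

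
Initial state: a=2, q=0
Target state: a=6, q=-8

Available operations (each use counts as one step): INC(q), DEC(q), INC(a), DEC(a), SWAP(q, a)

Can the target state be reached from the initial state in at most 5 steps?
No

The target state cannot be reached within 5 steps.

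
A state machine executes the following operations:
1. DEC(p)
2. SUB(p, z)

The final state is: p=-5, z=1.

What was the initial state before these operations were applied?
p=-3, z=1

Working backwards:
Final state: p=-5, z=1
Before step 2 (SUB(p, z)): p=-4, z=1
Before step 1 (DEC(p)): p=-3, z=1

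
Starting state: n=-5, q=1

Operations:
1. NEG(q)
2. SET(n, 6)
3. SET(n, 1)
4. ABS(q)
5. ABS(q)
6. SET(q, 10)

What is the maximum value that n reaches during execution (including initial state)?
6

Values of n at each step:
Initial: n = -5
After step 1: n = -5
After step 2: n = 6 ← maximum
After step 3: n = 1
After step 4: n = 1
After step 5: n = 1
After step 6: n = 1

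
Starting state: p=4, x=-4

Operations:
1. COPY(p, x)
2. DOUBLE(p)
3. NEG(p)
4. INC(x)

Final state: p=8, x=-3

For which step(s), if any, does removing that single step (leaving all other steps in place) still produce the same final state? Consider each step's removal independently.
None - removing any single step changes the final result

Testing removal of each single step:
Without step 1: final = p=-8, x=-3 (different)
Without step 2: final = p=4, x=-3 (different)
Without step 3: final = p=-8, x=-3 (different)
Without step 4: final = p=8, x=-4 (different)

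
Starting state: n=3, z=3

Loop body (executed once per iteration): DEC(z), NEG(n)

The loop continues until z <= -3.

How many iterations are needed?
6

Tracing iterations:
Initial: n=3, z=3
After iteration 1: n=-3, z=2
After iteration 2: n=3, z=1
After iteration 3: n=-3, z=0
After iteration 4: n=3, z=-1
After iteration 5: n=-3, z=-2
After iteration 6: n=3, z=-3
z <= -3 now holds, so the loop exits after 6 iterations.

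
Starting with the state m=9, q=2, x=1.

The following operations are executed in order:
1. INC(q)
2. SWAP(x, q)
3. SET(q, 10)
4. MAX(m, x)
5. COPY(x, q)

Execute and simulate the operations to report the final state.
{m: 9, q: 10, x: 10}

Step-by-step execution:
Initial: m=9, q=2, x=1
After step 1 (INC(q)): m=9, q=3, x=1
After step 2 (SWAP(x, q)): m=9, q=1, x=3
After step 3 (SET(q, 10)): m=9, q=10, x=3
After step 4 (MAX(m, x)): m=9, q=10, x=3
After step 5 (COPY(x, q)): m=9, q=10, x=10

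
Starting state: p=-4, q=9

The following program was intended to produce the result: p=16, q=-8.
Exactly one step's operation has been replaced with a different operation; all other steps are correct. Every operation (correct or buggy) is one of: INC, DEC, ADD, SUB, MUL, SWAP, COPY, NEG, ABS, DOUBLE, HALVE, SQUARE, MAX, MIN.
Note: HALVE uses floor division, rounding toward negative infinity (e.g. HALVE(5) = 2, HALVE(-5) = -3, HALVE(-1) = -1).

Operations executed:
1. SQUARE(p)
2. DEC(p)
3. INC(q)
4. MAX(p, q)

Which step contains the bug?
Step 2

Trace with buggy code:
Initial: p=-4, q=9
After step 1: p=16, q=9
After step 2: p=15, q=9
After step 3: p=15, q=10
After step 4: p=15, q=10
Actual final p=15, q=10 ≠ expected p=16, q=-8.
Step 2 is the only position where a single-operation replacement can produce the expected result.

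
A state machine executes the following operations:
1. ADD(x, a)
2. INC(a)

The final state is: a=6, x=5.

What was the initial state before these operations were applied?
a=5, x=0

Working backwards:
Final state: a=6, x=5
Before step 2 (INC(a)): a=5, x=5
Before step 1 (ADD(x, a)): a=5, x=0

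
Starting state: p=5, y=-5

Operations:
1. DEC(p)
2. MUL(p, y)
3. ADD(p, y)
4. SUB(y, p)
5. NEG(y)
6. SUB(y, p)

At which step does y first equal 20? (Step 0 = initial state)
Step 4

Tracing y:
Initial: y = -5
After step 1: y = -5
After step 2: y = -5
After step 3: y = -5
After step 4: y = 20 ← first occurrence
After step 5: y = -20
After step 6: y = 5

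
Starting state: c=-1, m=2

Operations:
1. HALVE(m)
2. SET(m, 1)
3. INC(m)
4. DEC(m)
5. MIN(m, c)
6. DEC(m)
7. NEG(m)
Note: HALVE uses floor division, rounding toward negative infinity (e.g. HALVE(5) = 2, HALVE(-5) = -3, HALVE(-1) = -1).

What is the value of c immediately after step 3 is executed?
c = -1

Tracing c through execution:
Initial: c = -1
After step 1 (HALVE(m)): c = -1
After step 2 (SET(m, 1)): c = -1
After step 3 (INC(m)): c = -1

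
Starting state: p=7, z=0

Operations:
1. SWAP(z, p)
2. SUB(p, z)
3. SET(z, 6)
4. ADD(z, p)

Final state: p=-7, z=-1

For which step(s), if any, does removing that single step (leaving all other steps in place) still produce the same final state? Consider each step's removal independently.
None - removing any single step changes the final result

Testing removal of each single step:
Without step 1: final = p=7, z=13 (different)
Without step 2: final = p=0, z=6 (different)
Without step 3: final = p=-7, z=0 (different)
Without step 4: final = p=-7, z=6 (different)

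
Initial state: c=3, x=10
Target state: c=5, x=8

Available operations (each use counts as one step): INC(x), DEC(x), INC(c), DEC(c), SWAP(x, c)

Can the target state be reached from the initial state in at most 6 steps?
Yes

Path (4 steps): DEC(x) → DEC(x) → INC(c) → INC(c)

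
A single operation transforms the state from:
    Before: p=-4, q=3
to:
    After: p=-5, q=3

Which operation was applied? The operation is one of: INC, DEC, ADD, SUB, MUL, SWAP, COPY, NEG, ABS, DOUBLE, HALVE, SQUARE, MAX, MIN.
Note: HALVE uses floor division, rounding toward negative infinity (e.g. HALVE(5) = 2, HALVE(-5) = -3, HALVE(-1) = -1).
DEC(p)

Analyzing the change:
Before: p=-4, q=3
After: p=-5, q=3
Variable p changed from -4 to -5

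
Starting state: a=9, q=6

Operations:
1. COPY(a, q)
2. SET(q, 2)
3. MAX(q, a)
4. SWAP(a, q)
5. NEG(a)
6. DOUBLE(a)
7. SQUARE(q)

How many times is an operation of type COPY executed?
1

Counting COPY operations:
Step 1: COPY(a, q) ← COPY
Total: 1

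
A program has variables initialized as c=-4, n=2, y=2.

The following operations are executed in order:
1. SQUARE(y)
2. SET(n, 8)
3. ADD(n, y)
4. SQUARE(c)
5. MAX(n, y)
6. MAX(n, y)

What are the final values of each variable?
{c: 16, n: 12, y: 4}

Step-by-step execution:
Initial: c=-4, n=2, y=2
After step 1 (SQUARE(y)): c=-4, n=2, y=4
After step 2 (SET(n, 8)): c=-4, n=8, y=4
After step 3 (ADD(n, y)): c=-4, n=12, y=4
After step 4 (SQUARE(c)): c=16, n=12, y=4
After step 5 (MAX(n, y)): c=16, n=12, y=4
After step 6 (MAX(n, y)): c=16, n=12, y=4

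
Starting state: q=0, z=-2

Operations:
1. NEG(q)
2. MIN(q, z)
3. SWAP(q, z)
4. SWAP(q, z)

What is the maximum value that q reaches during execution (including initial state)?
0

Values of q at each step:
Initial: q = 0 ← maximum
After step 1: q = 0
After step 2: q = -2
After step 3: q = -2
After step 4: q = -2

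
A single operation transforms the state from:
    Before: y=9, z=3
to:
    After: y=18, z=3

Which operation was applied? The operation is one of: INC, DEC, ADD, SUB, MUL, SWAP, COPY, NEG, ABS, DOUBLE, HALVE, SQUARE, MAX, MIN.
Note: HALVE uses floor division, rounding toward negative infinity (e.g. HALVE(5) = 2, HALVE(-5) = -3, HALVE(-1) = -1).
DOUBLE(y)

Analyzing the change:
Before: y=9, z=3
After: y=18, z=3
Variable y changed from 9 to 18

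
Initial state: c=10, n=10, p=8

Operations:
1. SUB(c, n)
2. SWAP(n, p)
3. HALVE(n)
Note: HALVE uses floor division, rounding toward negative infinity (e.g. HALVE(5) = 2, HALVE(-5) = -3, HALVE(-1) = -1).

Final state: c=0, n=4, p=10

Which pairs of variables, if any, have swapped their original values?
None

Comparing initial and final values:
c: 10 → 0
p: 8 → 10
n: 10 → 4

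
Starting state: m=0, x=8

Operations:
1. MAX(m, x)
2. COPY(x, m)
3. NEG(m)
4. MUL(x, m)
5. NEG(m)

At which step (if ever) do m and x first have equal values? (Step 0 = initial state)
Step 1

m and x first become equal after step 1.

Comparing values at each step:
Initial: m=0, x=8
After step 1: m=8, x=8 ← equal!
After step 2: m=8, x=8 ← equal!
After step 3: m=-8, x=8
After step 4: m=-8, x=-64
After step 5: m=8, x=-64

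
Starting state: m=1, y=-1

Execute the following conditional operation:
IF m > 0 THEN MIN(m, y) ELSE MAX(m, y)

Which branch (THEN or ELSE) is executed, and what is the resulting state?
Branch: THEN, Final state: m=-1, y=-1

Evaluating condition: m > 0
m = 1
Condition is True, so THEN branch executes
After MIN(m, y): m=-1, y=-1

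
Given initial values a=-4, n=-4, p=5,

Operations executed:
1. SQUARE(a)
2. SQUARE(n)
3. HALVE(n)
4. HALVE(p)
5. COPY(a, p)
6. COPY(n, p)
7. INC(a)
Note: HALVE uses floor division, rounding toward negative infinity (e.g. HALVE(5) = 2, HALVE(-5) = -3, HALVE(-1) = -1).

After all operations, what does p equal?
p = 2

Tracing execution:
Step 1: SQUARE(a) → p = 5
Step 2: SQUARE(n) → p = 5
Step 3: HALVE(n) → p = 5
Step 4: HALVE(p) → p = 2
Step 5: COPY(a, p) → p = 2
Step 6: COPY(n, p) → p = 2
Step 7: INC(a) → p = 2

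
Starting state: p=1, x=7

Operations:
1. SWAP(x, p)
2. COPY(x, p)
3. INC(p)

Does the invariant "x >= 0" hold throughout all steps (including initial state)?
Yes

The invariant holds at every step.

State at each step:
Initial: p=1, x=7
After step 1: p=7, x=1
After step 2: p=7, x=7
After step 3: p=8, x=7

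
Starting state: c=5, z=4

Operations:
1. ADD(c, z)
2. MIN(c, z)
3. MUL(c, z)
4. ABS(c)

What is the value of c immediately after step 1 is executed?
c = 9

Tracing c through execution:
Initial: c = 5
After step 1 (ADD(c, z)): c = 9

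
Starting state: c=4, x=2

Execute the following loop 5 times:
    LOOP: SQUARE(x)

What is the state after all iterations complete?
c=4, x=4294967296

Iteration trace:
Start: c=4, x=2
After iteration 1: c=4, x=4
After iteration 2: c=4, x=16
After iteration 3: c=4, x=256
After iteration 4: c=4, x=65536
After iteration 5: c=4, x=4294967296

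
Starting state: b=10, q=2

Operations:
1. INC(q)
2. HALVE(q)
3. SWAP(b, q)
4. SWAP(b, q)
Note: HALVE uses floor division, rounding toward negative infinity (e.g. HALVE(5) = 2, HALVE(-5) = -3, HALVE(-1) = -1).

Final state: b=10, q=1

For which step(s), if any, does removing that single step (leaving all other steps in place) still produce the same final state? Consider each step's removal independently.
Step(s) 1

Testing removal of each single step:
Without step 1: final = b=10, q=1 (same)
Without step 2: final = b=10, q=3 (different)
Without step 3: final = b=1, q=10 (different)
Without step 4: final = b=1, q=10 (different)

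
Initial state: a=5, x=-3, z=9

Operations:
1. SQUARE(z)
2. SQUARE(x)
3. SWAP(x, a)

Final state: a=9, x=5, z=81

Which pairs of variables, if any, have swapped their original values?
None

Comparing initial and final values:
x: -3 → 5
a: 5 → 9
z: 9 → 81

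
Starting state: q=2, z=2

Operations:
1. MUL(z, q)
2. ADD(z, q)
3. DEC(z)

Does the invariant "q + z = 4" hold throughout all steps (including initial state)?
No, violated after step 1

The invariant is violated after step 1.

State at each step:
Initial: q=2, z=2
After step 1: q=2, z=4
After step 2: q=2, z=6
After step 3: q=2, z=5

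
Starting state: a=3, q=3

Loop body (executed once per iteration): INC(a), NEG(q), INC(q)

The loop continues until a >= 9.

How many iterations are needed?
6

Tracing iterations:
Initial: a=3, q=3
After iteration 1: a=4, q=-2
After iteration 2: a=5, q=3
After iteration 3: a=6, q=-2
After iteration 4: a=7, q=3
After iteration 5: a=8, q=-2
After iteration 6: a=9, q=3
a >= 9 now holds, so the loop exits after 6 iterations.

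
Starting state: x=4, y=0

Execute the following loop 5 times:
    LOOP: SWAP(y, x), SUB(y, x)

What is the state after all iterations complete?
x=-12, y=20

Iteration trace:
Start: x=4, y=0
After iteration 1: x=0, y=4
After iteration 2: x=4, y=-4
After iteration 3: x=-4, y=8
After iteration 4: x=8, y=-12
After iteration 5: x=-12, y=20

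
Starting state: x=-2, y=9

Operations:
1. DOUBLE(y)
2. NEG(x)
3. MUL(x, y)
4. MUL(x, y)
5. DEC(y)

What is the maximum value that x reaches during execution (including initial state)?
648

Values of x at each step:
Initial: x = -2
After step 1: x = -2
After step 2: x = 2
After step 3: x = 36
After step 4: x = 648 ← maximum
After step 5: x = 648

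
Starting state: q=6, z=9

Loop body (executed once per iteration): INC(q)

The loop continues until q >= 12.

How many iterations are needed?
6

Tracing iterations:
Initial: q=6, z=9
After iteration 1: q=7, z=9
After iteration 2: q=8, z=9
After iteration 3: q=9, z=9
After iteration 4: q=10, z=9
After iteration 5: q=11, z=9
After iteration 6: q=12, z=9
q >= 12 now holds, so the loop exits after 6 iterations.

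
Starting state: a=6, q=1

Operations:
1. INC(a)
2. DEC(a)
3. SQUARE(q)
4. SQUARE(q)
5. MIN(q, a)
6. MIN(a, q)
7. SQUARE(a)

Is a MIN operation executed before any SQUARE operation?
No

First MIN: step 5
First SQUARE: step 3
Since 5 > 3, SQUARE comes first.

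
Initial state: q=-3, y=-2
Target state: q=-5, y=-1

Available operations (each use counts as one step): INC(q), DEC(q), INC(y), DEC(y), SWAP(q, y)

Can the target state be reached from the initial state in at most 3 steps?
Yes

Path (3 steps): DEC(q) → DEC(q) → INC(y)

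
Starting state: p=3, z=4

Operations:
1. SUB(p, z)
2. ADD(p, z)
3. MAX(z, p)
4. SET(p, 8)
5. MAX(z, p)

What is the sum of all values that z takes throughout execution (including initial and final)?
28

Values of z at each step:
Initial: z = 4
After step 1: z = 4
After step 2: z = 4
After step 3: z = 4
After step 4: z = 4
After step 5: z = 8
Sum = 4 + 4 + 4 + 4 + 4 + 8 = 28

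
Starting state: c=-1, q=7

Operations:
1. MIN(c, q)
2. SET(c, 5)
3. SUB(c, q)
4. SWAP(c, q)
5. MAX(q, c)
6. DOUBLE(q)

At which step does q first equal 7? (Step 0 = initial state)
Step 0

Tracing q:
Initial: q = 7 ← first occurrence
After step 1: q = 7
After step 2: q = 7
After step 3: q = 7
After step 4: q = -2
After step 5: q = 7
After step 6: q = 14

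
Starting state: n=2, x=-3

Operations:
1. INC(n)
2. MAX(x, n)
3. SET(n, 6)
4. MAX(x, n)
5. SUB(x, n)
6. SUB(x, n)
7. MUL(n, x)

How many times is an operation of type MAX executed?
2

Counting MAX operations:
Step 2: MAX(x, n) ← MAX
Step 4: MAX(x, n) ← MAX
Total: 2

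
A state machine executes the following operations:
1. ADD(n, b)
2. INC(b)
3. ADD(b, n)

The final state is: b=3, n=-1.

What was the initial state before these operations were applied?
b=3, n=-4

Working backwards:
Final state: b=3, n=-1
Before step 3 (ADD(b, n)): b=4, n=-1
Before step 2 (INC(b)): b=3, n=-1
Before step 1 (ADD(n, b)): b=3, n=-4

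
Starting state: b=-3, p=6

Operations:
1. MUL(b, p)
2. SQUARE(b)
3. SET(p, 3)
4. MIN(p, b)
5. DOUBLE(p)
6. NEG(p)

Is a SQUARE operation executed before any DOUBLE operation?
Yes

First SQUARE: step 2
First DOUBLE: step 5
Since 2 < 5, SQUARE comes first.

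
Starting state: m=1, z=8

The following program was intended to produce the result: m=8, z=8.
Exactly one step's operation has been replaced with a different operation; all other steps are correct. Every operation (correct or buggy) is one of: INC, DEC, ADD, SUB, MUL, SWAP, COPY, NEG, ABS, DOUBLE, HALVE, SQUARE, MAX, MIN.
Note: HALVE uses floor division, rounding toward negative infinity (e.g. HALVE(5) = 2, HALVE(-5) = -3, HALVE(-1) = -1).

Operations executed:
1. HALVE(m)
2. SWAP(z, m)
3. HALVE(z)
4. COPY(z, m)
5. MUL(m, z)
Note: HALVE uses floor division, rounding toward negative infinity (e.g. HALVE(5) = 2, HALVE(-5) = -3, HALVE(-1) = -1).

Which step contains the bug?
Step 5

Trace with buggy code:
Initial: m=1, z=8
After step 1: m=0, z=8
After step 2: m=8, z=0
After step 3: m=8, z=0
After step 4: m=8, z=8
After step 5: m=64, z=8
Actual final m=64, z=8 ≠ expected m=8, z=8.
Step 5 is the only position where a single-operation replacement can produce the expected result.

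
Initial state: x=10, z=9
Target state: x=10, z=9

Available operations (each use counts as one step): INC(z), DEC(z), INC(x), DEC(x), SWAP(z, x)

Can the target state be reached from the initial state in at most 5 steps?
Yes

Path (0 steps): 0 steps (already at target)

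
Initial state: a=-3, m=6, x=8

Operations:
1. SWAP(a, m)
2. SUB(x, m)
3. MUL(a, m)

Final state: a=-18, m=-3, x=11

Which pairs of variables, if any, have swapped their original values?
None

Comparing initial and final values:
m: 6 → -3
x: 8 → 11
a: -3 → -18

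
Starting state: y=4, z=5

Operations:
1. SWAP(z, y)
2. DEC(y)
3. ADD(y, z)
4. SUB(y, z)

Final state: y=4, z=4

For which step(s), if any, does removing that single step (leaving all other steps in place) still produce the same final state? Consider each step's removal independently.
None - removing any single step changes the final result

Testing removal of each single step:
Without step 1: final = y=3, z=5 (different)
Without step 2: final = y=5, z=4 (different)
Without step 3: final = y=0, z=4 (different)
Without step 4: final = y=8, z=4 (different)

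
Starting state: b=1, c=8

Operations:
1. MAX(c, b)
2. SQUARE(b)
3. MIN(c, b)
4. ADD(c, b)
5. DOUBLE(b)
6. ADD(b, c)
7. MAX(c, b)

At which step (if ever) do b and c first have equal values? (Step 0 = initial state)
Step 3

b and c first become equal after step 3.

Comparing values at each step:
Initial: b=1, c=8
After step 1: b=1, c=8
After step 2: b=1, c=8
After step 3: b=1, c=1 ← equal!
After step 4: b=1, c=2
After step 5: b=2, c=2 ← equal!
After step 6: b=4, c=2
After step 7: b=4, c=4 ← equal!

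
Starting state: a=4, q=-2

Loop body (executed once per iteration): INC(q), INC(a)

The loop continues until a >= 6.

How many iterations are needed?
2

Tracing iterations:
Initial: a=4, q=-2
After iteration 1: a=5, q=-1
After iteration 2: a=6, q=0
a >= 6 now holds, so the loop exits after 2 iterations.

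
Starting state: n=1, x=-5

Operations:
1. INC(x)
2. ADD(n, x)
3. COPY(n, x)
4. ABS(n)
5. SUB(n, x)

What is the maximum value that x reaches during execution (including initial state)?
-4

Values of x at each step:
Initial: x = -5
After step 1: x = -4 ← maximum
After step 2: x = -4
After step 3: x = -4
After step 4: x = -4
After step 5: x = -4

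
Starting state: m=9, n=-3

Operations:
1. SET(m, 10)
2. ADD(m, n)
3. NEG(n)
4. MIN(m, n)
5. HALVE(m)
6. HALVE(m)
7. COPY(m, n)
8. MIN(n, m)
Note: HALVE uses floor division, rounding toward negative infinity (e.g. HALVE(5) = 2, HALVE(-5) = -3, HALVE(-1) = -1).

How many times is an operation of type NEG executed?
1

Counting NEG operations:
Step 3: NEG(n) ← NEG
Total: 1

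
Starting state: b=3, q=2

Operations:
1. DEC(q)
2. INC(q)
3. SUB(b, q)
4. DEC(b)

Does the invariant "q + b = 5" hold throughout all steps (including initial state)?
No, violated after step 1

The invariant is violated after step 1.

State at each step:
Initial: b=3, q=2
After step 1: b=3, q=1
After step 2: b=3, q=2
After step 3: b=1, q=2
After step 4: b=0, q=2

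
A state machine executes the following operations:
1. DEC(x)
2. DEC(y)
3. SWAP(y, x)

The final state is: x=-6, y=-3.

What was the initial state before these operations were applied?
x=-2, y=-5

Working backwards:
Final state: x=-6, y=-3
Before step 3 (SWAP(y, x)): x=-3, y=-6
Before step 2 (DEC(y)): x=-3, y=-5
Before step 1 (DEC(x)): x=-2, y=-5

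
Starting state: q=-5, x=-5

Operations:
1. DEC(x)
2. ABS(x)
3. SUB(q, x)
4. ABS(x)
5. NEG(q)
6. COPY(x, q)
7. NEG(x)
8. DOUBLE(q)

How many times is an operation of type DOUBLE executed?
1

Counting DOUBLE operations:
Step 8: DOUBLE(q) ← DOUBLE
Total: 1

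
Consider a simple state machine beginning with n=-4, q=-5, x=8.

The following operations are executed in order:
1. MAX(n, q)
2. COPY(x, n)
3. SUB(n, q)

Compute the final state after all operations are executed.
{n: 1, q: -5, x: -4}

Step-by-step execution:
Initial: n=-4, q=-5, x=8
After step 1 (MAX(n, q)): n=-4, q=-5, x=8
After step 2 (COPY(x, n)): n=-4, q=-5, x=-4
After step 3 (SUB(n, q)): n=1, q=-5, x=-4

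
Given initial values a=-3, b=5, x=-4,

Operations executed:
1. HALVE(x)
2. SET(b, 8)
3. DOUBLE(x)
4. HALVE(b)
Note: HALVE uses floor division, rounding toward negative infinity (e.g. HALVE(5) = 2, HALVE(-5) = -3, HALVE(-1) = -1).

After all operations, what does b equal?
b = 4

Tracing execution:
Step 1: HALVE(x) → b = 5
Step 2: SET(b, 8) → b = 8
Step 3: DOUBLE(x) → b = 8
Step 4: HALVE(b) → b = 4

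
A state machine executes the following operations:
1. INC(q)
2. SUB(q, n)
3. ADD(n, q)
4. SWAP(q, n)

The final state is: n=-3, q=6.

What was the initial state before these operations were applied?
n=9, q=5

Working backwards:
Final state: n=-3, q=6
Before step 4 (SWAP(q, n)): n=6, q=-3
Before step 3 (ADD(n, q)): n=9, q=-3
Before step 2 (SUB(q, n)): n=9, q=6
Before step 1 (INC(q)): n=9, q=5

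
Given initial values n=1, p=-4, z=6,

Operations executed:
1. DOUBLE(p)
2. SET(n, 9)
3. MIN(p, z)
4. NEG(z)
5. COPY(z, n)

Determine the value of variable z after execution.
z = 9

Tracing execution:
Step 1: DOUBLE(p) → z = 6
Step 2: SET(n, 9) → z = 6
Step 3: MIN(p, z) → z = 6
Step 4: NEG(z) → z = -6
Step 5: COPY(z, n) → z = 9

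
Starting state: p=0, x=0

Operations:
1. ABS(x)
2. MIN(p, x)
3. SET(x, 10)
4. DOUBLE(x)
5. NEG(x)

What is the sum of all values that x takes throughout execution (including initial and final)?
10

Values of x at each step:
Initial: x = 0
After step 1: x = 0
After step 2: x = 0
After step 3: x = 10
After step 4: x = 20
After step 5: x = -20
Sum = 0 + 0 + 0 + 10 + 20 + -20 = 10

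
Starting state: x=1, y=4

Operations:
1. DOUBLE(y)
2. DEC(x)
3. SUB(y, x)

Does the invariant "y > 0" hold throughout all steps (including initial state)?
Yes

The invariant holds at every step.

State at each step:
Initial: x=1, y=4
After step 1: x=1, y=8
After step 2: x=0, y=8
After step 3: x=0, y=8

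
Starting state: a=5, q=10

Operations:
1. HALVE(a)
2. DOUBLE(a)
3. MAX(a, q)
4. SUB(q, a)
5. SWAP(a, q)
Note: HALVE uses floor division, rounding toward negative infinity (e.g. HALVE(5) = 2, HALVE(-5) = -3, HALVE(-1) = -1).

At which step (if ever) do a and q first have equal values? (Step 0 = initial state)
Step 3

a and q first become equal after step 3.

Comparing values at each step:
Initial: a=5, q=10
After step 1: a=2, q=10
After step 2: a=4, q=10
After step 3: a=10, q=10 ← equal!
After step 4: a=10, q=0
After step 5: a=0, q=10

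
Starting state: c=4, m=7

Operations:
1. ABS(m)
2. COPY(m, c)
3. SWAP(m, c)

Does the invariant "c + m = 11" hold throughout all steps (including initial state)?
No, violated after step 2

The invariant is violated after step 2.

State at each step:
Initial: c=4, m=7
After step 1: c=4, m=7
After step 2: c=4, m=4
After step 3: c=4, m=4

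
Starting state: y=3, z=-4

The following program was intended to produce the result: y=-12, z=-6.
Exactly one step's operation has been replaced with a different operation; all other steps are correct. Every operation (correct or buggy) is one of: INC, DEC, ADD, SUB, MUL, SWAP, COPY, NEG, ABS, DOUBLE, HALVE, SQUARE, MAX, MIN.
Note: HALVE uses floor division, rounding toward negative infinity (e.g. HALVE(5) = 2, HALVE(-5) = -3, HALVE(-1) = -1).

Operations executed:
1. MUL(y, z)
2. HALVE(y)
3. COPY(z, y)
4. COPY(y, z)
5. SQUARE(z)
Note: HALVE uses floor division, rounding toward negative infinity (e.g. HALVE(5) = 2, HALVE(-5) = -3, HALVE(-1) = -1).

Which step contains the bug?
Step 5

Trace with buggy code:
Initial: y=3, z=-4
After step 1: y=-12, z=-4
After step 2: y=-6, z=-4
After step 3: y=-6, z=-6
After step 4: y=-6, z=-6
After step 5: y=-6, z=36
Actual final y=-6, z=36 ≠ expected y=-12, z=-6.
Step 5 is the only position where a single-operation replacement can produce the expected result.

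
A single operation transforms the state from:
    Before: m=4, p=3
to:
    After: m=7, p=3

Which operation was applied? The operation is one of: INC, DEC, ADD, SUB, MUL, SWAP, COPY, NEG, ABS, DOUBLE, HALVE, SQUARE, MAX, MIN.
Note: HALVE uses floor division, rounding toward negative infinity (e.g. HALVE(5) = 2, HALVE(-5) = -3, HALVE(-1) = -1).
ADD(m, p)

Analyzing the change:
Before: m=4, p=3
After: m=7, p=3
Variable m changed from 4 to 7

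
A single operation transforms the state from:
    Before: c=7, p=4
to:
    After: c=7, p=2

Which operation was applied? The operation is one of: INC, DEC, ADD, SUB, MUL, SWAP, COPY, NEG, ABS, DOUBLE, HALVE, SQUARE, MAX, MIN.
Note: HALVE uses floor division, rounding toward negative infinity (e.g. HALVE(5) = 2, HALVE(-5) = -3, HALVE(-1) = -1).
HALVE(p)

Analyzing the change:
Before: c=7, p=4
After: c=7, p=2
Variable p changed from 4 to 2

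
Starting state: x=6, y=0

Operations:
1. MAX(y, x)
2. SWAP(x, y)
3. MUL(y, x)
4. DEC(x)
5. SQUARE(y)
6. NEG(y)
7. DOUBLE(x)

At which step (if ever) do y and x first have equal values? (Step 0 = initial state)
Step 1

y and x first become equal after step 1.

Comparing values at each step:
Initial: y=0, x=6
After step 1: y=6, x=6 ← equal!
After step 2: y=6, x=6 ← equal!
After step 3: y=36, x=6
After step 4: y=36, x=5
After step 5: y=1296, x=5
After step 6: y=-1296, x=5
After step 7: y=-1296, x=10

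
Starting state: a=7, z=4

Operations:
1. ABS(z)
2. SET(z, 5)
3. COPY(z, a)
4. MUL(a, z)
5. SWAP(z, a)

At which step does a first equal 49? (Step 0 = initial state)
Step 4

Tracing a:
Initial: a = 7
After step 1: a = 7
After step 2: a = 7
After step 3: a = 7
After step 4: a = 49 ← first occurrence
After step 5: a = 7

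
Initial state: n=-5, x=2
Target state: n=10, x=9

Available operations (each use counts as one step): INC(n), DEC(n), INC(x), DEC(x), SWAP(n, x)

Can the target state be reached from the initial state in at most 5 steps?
No

The target state cannot be reached within 5 steps.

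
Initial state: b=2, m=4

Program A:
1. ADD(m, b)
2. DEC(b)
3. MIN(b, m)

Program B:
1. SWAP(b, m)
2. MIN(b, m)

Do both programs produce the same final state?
No

Program A final state: b=1, m=6
Program B final state: b=2, m=2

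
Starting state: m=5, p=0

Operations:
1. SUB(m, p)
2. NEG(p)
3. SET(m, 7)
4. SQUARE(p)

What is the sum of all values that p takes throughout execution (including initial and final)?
0

Values of p at each step:
Initial: p = 0
After step 1: p = 0
After step 2: p = 0
After step 3: p = 0
After step 4: p = 0
Sum = 0 + 0 + 0 + 0 + 0 = 0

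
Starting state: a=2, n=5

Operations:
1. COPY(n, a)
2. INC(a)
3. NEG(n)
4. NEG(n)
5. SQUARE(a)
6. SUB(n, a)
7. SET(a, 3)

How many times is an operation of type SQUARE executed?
1

Counting SQUARE operations:
Step 5: SQUARE(a) ← SQUARE
Total: 1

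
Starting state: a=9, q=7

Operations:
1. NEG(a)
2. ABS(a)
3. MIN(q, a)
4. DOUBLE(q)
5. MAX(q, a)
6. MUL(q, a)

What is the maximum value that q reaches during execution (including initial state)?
126

Values of q at each step:
Initial: q = 7
After step 1: q = 7
After step 2: q = 7
After step 3: q = 7
After step 4: q = 14
After step 5: q = 14
After step 6: q = 126 ← maximum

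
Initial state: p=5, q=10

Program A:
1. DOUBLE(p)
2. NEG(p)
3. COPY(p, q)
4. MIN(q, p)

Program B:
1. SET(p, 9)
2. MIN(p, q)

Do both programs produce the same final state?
No

Program A final state: p=10, q=10
Program B final state: p=9, q=10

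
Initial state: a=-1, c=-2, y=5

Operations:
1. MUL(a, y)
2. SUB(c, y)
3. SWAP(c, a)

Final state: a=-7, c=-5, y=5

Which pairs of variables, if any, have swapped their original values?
None

Comparing initial and final values:
y: 5 → 5
a: -1 → -7
c: -2 → -5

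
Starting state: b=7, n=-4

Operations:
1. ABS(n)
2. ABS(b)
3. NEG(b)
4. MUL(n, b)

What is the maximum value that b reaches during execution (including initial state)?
7

Values of b at each step:
Initial: b = 7 ← maximum
After step 1: b = 7
After step 2: b = 7
After step 3: b = -7
After step 4: b = -7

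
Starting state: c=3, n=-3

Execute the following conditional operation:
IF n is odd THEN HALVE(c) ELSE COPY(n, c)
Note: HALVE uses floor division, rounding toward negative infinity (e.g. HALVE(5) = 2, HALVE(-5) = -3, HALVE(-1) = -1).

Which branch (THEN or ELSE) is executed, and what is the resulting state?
Branch: THEN, Final state: c=1, n=-3

Evaluating condition: n is odd
Condition is True, so THEN branch executes
After HALVE(c): c=1, n=-3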